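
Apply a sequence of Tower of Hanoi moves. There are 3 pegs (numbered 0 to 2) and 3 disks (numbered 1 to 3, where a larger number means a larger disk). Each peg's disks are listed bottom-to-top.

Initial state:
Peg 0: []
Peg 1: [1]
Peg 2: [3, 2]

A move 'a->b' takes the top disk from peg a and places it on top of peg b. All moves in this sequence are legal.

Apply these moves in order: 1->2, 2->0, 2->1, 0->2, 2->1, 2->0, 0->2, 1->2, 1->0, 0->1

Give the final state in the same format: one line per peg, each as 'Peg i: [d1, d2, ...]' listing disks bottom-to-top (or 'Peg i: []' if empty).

After move 1 (1->2):
Peg 0: []
Peg 1: []
Peg 2: [3, 2, 1]

After move 2 (2->0):
Peg 0: [1]
Peg 1: []
Peg 2: [3, 2]

After move 3 (2->1):
Peg 0: [1]
Peg 1: [2]
Peg 2: [3]

After move 4 (0->2):
Peg 0: []
Peg 1: [2]
Peg 2: [3, 1]

After move 5 (2->1):
Peg 0: []
Peg 1: [2, 1]
Peg 2: [3]

After move 6 (2->0):
Peg 0: [3]
Peg 1: [2, 1]
Peg 2: []

After move 7 (0->2):
Peg 0: []
Peg 1: [2, 1]
Peg 2: [3]

After move 8 (1->2):
Peg 0: []
Peg 1: [2]
Peg 2: [3, 1]

After move 9 (1->0):
Peg 0: [2]
Peg 1: []
Peg 2: [3, 1]

After move 10 (0->1):
Peg 0: []
Peg 1: [2]
Peg 2: [3, 1]

Answer: Peg 0: []
Peg 1: [2]
Peg 2: [3, 1]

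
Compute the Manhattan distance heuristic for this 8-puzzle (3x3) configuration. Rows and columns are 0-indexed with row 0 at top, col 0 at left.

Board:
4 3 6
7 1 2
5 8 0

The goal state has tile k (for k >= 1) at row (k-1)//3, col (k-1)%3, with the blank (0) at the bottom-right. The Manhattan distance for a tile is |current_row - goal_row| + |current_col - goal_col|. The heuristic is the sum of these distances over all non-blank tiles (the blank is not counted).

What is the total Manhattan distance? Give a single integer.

Tile 4: (0,0)->(1,0) = 1
Tile 3: (0,1)->(0,2) = 1
Tile 6: (0,2)->(1,2) = 1
Tile 7: (1,0)->(2,0) = 1
Tile 1: (1,1)->(0,0) = 2
Tile 2: (1,2)->(0,1) = 2
Tile 5: (2,0)->(1,1) = 2
Tile 8: (2,1)->(2,1) = 0
Sum: 1 + 1 + 1 + 1 + 2 + 2 + 2 + 0 = 10

Answer: 10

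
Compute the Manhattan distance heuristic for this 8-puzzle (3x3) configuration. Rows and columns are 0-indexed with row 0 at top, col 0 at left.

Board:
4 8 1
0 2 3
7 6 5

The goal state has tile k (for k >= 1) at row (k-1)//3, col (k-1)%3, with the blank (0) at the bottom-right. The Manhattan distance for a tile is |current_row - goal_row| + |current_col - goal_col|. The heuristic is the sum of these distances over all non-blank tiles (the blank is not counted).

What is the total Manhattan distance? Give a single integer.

Answer: 11

Derivation:
Tile 4: (0,0)->(1,0) = 1
Tile 8: (0,1)->(2,1) = 2
Tile 1: (0,2)->(0,0) = 2
Tile 2: (1,1)->(0,1) = 1
Tile 3: (1,2)->(0,2) = 1
Tile 7: (2,0)->(2,0) = 0
Tile 6: (2,1)->(1,2) = 2
Tile 5: (2,2)->(1,1) = 2
Sum: 1 + 2 + 2 + 1 + 1 + 0 + 2 + 2 = 11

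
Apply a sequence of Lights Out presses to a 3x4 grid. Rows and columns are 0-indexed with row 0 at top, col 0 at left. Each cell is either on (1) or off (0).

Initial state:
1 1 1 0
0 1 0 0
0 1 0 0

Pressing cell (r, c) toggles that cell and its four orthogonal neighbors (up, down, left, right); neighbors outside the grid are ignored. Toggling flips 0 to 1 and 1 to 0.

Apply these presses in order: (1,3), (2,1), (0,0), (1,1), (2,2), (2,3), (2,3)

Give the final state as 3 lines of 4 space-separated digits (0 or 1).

Answer: 0 1 1 1
0 1 1 1
1 0 0 0

Derivation:
After press 1 at (1,3):
1 1 1 1
0 1 1 1
0 1 0 1

After press 2 at (2,1):
1 1 1 1
0 0 1 1
1 0 1 1

After press 3 at (0,0):
0 0 1 1
1 0 1 1
1 0 1 1

After press 4 at (1,1):
0 1 1 1
0 1 0 1
1 1 1 1

After press 5 at (2,2):
0 1 1 1
0 1 1 1
1 0 0 0

After press 6 at (2,3):
0 1 1 1
0 1 1 0
1 0 1 1

After press 7 at (2,3):
0 1 1 1
0 1 1 1
1 0 0 0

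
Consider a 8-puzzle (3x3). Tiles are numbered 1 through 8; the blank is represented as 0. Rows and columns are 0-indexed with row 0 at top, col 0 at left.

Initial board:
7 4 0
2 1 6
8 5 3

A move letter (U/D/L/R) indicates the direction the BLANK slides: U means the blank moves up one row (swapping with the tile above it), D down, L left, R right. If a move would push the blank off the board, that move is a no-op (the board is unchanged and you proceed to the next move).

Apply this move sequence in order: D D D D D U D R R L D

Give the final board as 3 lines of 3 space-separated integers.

Answer: 7 4 6
2 1 3
8 0 5

Derivation:
After move 1 (D):
7 4 6
2 1 0
8 5 3

After move 2 (D):
7 4 6
2 1 3
8 5 0

After move 3 (D):
7 4 6
2 1 3
8 5 0

After move 4 (D):
7 4 6
2 1 3
8 5 0

After move 5 (D):
7 4 6
2 1 3
8 5 0

After move 6 (U):
7 4 6
2 1 0
8 5 3

After move 7 (D):
7 4 6
2 1 3
8 5 0

After move 8 (R):
7 4 6
2 1 3
8 5 0

After move 9 (R):
7 4 6
2 1 3
8 5 0

After move 10 (L):
7 4 6
2 1 3
8 0 5

After move 11 (D):
7 4 6
2 1 3
8 0 5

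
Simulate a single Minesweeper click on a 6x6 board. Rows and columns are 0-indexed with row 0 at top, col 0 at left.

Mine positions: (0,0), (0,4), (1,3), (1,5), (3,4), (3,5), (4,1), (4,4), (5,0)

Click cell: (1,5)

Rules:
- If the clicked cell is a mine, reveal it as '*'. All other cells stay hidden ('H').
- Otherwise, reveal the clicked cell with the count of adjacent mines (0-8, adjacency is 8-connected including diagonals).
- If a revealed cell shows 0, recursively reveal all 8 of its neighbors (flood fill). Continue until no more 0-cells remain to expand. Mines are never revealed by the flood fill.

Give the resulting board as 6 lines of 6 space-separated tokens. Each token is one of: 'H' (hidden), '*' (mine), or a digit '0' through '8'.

H H H H H H
H H H H H *
H H H H H H
H H H H H H
H H H H H H
H H H H H H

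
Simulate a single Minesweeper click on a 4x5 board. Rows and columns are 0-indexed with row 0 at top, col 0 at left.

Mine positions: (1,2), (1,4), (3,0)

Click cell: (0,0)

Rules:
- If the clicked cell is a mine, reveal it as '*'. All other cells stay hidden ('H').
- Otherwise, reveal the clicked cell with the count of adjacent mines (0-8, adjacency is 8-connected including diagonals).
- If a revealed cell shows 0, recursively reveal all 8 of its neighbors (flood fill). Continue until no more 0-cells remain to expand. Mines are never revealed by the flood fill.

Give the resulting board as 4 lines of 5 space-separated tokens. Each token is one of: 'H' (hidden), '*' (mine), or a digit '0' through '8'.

0 1 H H H
0 1 H H H
1 2 H H H
H H H H H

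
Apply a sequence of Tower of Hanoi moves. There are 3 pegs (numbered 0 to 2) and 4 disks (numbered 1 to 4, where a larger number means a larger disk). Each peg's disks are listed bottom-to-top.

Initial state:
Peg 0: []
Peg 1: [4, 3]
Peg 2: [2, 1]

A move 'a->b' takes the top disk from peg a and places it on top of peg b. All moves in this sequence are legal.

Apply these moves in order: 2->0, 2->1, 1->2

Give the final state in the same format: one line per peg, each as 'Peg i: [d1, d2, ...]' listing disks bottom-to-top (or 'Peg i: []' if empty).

Answer: Peg 0: [1]
Peg 1: [4, 3]
Peg 2: [2]

Derivation:
After move 1 (2->0):
Peg 0: [1]
Peg 1: [4, 3]
Peg 2: [2]

After move 2 (2->1):
Peg 0: [1]
Peg 1: [4, 3, 2]
Peg 2: []

After move 3 (1->2):
Peg 0: [1]
Peg 1: [4, 3]
Peg 2: [2]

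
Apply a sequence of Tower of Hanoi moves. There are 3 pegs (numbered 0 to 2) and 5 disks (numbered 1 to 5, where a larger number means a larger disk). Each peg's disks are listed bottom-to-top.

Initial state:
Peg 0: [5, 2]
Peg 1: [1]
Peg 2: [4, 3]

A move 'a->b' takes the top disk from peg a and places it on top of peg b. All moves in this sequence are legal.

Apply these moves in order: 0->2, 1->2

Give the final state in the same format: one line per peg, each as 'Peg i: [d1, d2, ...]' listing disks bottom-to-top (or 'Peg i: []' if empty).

Answer: Peg 0: [5]
Peg 1: []
Peg 2: [4, 3, 2, 1]

Derivation:
After move 1 (0->2):
Peg 0: [5]
Peg 1: [1]
Peg 2: [4, 3, 2]

After move 2 (1->2):
Peg 0: [5]
Peg 1: []
Peg 2: [4, 3, 2, 1]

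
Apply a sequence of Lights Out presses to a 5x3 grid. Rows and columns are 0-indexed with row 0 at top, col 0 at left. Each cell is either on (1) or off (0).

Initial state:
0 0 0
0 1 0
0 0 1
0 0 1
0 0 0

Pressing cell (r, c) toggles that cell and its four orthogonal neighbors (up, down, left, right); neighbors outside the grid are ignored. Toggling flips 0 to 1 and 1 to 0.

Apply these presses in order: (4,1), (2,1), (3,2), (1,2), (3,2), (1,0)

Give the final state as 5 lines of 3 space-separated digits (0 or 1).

After press 1 at (4,1):
0 0 0
0 1 0
0 0 1
0 1 1
1 1 1

After press 2 at (2,1):
0 0 0
0 0 0
1 1 0
0 0 1
1 1 1

After press 3 at (3,2):
0 0 0
0 0 0
1 1 1
0 1 0
1 1 0

After press 4 at (1,2):
0 0 1
0 1 1
1 1 0
0 1 0
1 1 0

After press 5 at (3,2):
0 0 1
0 1 1
1 1 1
0 0 1
1 1 1

After press 6 at (1,0):
1 0 1
1 0 1
0 1 1
0 0 1
1 1 1

Answer: 1 0 1
1 0 1
0 1 1
0 0 1
1 1 1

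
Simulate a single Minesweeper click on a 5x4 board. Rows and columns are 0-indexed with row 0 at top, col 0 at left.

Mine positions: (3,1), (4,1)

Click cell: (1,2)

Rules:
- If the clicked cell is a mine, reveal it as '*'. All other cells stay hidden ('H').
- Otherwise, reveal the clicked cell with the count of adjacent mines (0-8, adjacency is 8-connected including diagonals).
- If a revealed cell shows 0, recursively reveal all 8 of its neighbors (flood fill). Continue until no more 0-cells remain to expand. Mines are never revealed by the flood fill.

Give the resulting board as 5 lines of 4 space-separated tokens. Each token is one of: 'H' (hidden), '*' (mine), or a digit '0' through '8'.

0 0 0 0
0 0 0 0
1 1 1 0
H H 2 0
H H 2 0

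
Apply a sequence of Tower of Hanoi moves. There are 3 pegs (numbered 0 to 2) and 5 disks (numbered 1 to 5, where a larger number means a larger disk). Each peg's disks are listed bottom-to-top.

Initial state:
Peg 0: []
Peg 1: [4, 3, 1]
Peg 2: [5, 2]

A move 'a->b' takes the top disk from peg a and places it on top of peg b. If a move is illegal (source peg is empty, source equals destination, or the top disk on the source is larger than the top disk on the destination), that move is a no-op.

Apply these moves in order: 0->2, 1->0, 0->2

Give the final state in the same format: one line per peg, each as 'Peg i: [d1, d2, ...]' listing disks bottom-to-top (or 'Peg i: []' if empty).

After move 1 (0->2):
Peg 0: []
Peg 1: [4, 3, 1]
Peg 2: [5, 2]

After move 2 (1->0):
Peg 0: [1]
Peg 1: [4, 3]
Peg 2: [5, 2]

After move 3 (0->2):
Peg 0: []
Peg 1: [4, 3]
Peg 2: [5, 2, 1]

Answer: Peg 0: []
Peg 1: [4, 3]
Peg 2: [5, 2, 1]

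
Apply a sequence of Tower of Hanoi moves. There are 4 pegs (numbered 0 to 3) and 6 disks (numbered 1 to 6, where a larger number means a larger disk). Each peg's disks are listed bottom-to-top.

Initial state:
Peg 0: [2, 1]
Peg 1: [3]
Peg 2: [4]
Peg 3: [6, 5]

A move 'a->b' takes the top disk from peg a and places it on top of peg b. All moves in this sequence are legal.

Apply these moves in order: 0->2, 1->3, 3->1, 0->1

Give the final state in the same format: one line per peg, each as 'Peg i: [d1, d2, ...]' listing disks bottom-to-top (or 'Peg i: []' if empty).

After move 1 (0->2):
Peg 0: [2]
Peg 1: [3]
Peg 2: [4, 1]
Peg 3: [6, 5]

After move 2 (1->3):
Peg 0: [2]
Peg 1: []
Peg 2: [4, 1]
Peg 3: [6, 5, 3]

After move 3 (3->1):
Peg 0: [2]
Peg 1: [3]
Peg 2: [4, 1]
Peg 3: [6, 5]

After move 4 (0->1):
Peg 0: []
Peg 1: [3, 2]
Peg 2: [4, 1]
Peg 3: [6, 5]

Answer: Peg 0: []
Peg 1: [3, 2]
Peg 2: [4, 1]
Peg 3: [6, 5]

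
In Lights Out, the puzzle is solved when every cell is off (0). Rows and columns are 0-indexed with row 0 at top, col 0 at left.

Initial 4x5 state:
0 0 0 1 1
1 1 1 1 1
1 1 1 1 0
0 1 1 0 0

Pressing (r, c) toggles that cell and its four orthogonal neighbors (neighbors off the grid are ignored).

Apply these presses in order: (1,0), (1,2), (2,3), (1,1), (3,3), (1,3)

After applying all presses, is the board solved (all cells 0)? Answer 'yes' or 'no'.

After press 1 at (1,0):
1 0 0 1 1
0 0 1 1 1
0 1 1 1 0
0 1 1 0 0

After press 2 at (1,2):
1 0 1 1 1
0 1 0 0 1
0 1 0 1 0
0 1 1 0 0

After press 3 at (2,3):
1 0 1 1 1
0 1 0 1 1
0 1 1 0 1
0 1 1 1 0

After press 4 at (1,1):
1 1 1 1 1
1 0 1 1 1
0 0 1 0 1
0 1 1 1 0

After press 5 at (3,3):
1 1 1 1 1
1 0 1 1 1
0 0 1 1 1
0 1 0 0 1

After press 6 at (1,3):
1 1 1 0 1
1 0 0 0 0
0 0 1 0 1
0 1 0 0 1

Lights still on: 9

Answer: no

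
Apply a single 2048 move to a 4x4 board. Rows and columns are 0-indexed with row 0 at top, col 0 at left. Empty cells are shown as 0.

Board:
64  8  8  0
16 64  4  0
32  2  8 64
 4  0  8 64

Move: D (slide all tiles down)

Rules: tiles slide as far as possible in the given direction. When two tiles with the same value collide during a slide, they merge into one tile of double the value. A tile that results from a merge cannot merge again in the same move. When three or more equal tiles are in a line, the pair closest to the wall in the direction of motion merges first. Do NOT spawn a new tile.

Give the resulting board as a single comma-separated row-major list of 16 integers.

Answer: 64, 0, 0, 0, 16, 8, 8, 0, 32, 64, 4, 0, 4, 2, 16, 128

Derivation:
Slide down:
col 0: [64, 16, 32, 4] -> [64, 16, 32, 4]
col 1: [8, 64, 2, 0] -> [0, 8, 64, 2]
col 2: [8, 4, 8, 8] -> [0, 8, 4, 16]
col 3: [0, 0, 64, 64] -> [0, 0, 0, 128]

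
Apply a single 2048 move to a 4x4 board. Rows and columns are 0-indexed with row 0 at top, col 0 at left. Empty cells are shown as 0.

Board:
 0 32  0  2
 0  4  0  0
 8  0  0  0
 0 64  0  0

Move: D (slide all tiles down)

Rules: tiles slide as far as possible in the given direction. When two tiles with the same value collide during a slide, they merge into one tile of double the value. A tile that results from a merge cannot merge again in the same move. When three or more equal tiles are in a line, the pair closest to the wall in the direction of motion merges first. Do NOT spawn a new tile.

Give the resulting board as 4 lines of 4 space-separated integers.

Answer:  0  0  0  0
 0 32  0  0
 0  4  0  0
 8 64  0  2

Derivation:
Slide down:
col 0: [0, 0, 8, 0] -> [0, 0, 0, 8]
col 1: [32, 4, 0, 64] -> [0, 32, 4, 64]
col 2: [0, 0, 0, 0] -> [0, 0, 0, 0]
col 3: [2, 0, 0, 0] -> [0, 0, 0, 2]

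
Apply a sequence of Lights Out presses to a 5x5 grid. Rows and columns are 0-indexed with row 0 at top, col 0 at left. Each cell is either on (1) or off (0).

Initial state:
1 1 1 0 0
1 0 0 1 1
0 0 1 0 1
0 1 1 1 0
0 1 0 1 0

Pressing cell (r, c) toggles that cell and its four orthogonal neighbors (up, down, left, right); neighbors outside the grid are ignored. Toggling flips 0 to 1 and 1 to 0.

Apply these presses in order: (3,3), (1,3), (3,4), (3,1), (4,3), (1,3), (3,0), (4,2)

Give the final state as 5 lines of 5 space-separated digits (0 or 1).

After press 1 at (3,3):
1 1 1 0 0
1 0 0 1 1
0 0 1 1 1
0 1 0 0 1
0 1 0 0 0

After press 2 at (1,3):
1 1 1 1 0
1 0 1 0 0
0 0 1 0 1
0 1 0 0 1
0 1 0 0 0

After press 3 at (3,4):
1 1 1 1 0
1 0 1 0 0
0 0 1 0 0
0 1 0 1 0
0 1 0 0 1

After press 4 at (3,1):
1 1 1 1 0
1 0 1 0 0
0 1 1 0 0
1 0 1 1 0
0 0 0 0 1

After press 5 at (4,3):
1 1 1 1 0
1 0 1 0 0
0 1 1 0 0
1 0 1 0 0
0 0 1 1 0

After press 6 at (1,3):
1 1 1 0 0
1 0 0 1 1
0 1 1 1 0
1 0 1 0 0
0 0 1 1 0

After press 7 at (3,0):
1 1 1 0 0
1 0 0 1 1
1 1 1 1 0
0 1 1 0 0
1 0 1 1 0

After press 8 at (4,2):
1 1 1 0 0
1 0 0 1 1
1 1 1 1 0
0 1 0 0 0
1 1 0 0 0

Answer: 1 1 1 0 0
1 0 0 1 1
1 1 1 1 0
0 1 0 0 0
1 1 0 0 0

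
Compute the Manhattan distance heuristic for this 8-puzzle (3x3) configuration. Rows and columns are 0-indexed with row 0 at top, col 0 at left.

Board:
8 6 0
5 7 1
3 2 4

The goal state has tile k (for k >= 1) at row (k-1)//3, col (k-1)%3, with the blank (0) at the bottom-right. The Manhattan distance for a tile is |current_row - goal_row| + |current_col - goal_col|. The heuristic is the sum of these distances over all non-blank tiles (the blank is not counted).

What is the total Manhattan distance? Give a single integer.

Answer: 20

Derivation:
Tile 8: (0,0)->(2,1) = 3
Tile 6: (0,1)->(1,2) = 2
Tile 5: (1,0)->(1,1) = 1
Tile 7: (1,1)->(2,0) = 2
Tile 1: (1,2)->(0,0) = 3
Tile 3: (2,0)->(0,2) = 4
Tile 2: (2,1)->(0,1) = 2
Tile 4: (2,2)->(1,0) = 3
Sum: 3 + 2 + 1 + 2 + 3 + 4 + 2 + 3 = 20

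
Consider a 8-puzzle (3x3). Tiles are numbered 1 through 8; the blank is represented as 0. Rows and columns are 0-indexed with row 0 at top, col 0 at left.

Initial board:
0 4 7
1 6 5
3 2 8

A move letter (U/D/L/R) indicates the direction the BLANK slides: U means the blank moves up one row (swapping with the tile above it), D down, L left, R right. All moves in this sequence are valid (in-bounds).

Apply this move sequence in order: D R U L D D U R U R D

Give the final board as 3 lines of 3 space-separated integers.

After move 1 (D):
1 4 7
0 6 5
3 2 8

After move 2 (R):
1 4 7
6 0 5
3 2 8

After move 3 (U):
1 0 7
6 4 5
3 2 8

After move 4 (L):
0 1 7
6 4 5
3 2 8

After move 5 (D):
6 1 7
0 4 5
3 2 8

After move 6 (D):
6 1 7
3 4 5
0 2 8

After move 7 (U):
6 1 7
0 4 5
3 2 8

After move 8 (R):
6 1 7
4 0 5
3 2 8

After move 9 (U):
6 0 7
4 1 5
3 2 8

After move 10 (R):
6 7 0
4 1 5
3 2 8

After move 11 (D):
6 7 5
4 1 0
3 2 8

Answer: 6 7 5
4 1 0
3 2 8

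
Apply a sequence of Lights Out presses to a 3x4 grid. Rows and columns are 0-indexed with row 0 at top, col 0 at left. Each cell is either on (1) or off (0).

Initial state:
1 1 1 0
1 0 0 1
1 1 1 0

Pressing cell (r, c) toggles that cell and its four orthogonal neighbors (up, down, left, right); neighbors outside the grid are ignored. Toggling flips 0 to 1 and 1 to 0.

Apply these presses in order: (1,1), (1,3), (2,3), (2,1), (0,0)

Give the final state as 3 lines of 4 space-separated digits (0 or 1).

Answer: 0 1 1 1
1 0 0 1
0 1 1 0

Derivation:
After press 1 at (1,1):
1 0 1 0
0 1 1 1
1 0 1 0

After press 2 at (1,3):
1 0 1 1
0 1 0 0
1 0 1 1

After press 3 at (2,3):
1 0 1 1
0 1 0 1
1 0 0 0

After press 4 at (2,1):
1 0 1 1
0 0 0 1
0 1 1 0

After press 5 at (0,0):
0 1 1 1
1 0 0 1
0 1 1 0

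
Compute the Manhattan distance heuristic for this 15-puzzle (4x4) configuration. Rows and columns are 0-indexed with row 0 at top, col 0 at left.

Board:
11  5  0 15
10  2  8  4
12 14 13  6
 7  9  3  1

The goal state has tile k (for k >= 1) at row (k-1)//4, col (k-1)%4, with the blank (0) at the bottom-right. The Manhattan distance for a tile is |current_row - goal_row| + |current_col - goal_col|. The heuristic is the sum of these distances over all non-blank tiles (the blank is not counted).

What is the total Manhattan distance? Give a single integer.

Tile 11: at (0,0), goal (2,2), distance |0-2|+|0-2| = 4
Tile 5: at (0,1), goal (1,0), distance |0-1|+|1-0| = 2
Tile 15: at (0,3), goal (3,2), distance |0-3|+|3-2| = 4
Tile 10: at (1,0), goal (2,1), distance |1-2|+|0-1| = 2
Tile 2: at (1,1), goal (0,1), distance |1-0|+|1-1| = 1
Tile 8: at (1,2), goal (1,3), distance |1-1|+|2-3| = 1
Tile 4: at (1,3), goal (0,3), distance |1-0|+|3-3| = 1
Tile 12: at (2,0), goal (2,3), distance |2-2|+|0-3| = 3
Tile 14: at (2,1), goal (3,1), distance |2-3|+|1-1| = 1
Tile 13: at (2,2), goal (3,0), distance |2-3|+|2-0| = 3
Tile 6: at (2,3), goal (1,1), distance |2-1|+|3-1| = 3
Tile 7: at (3,0), goal (1,2), distance |3-1|+|0-2| = 4
Tile 9: at (3,1), goal (2,0), distance |3-2|+|1-0| = 2
Tile 3: at (3,2), goal (0,2), distance |3-0|+|2-2| = 3
Tile 1: at (3,3), goal (0,0), distance |3-0|+|3-0| = 6
Sum: 4 + 2 + 4 + 2 + 1 + 1 + 1 + 3 + 1 + 3 + 3 + 4 + 2 + 3 + 6 = 40

Answer: 40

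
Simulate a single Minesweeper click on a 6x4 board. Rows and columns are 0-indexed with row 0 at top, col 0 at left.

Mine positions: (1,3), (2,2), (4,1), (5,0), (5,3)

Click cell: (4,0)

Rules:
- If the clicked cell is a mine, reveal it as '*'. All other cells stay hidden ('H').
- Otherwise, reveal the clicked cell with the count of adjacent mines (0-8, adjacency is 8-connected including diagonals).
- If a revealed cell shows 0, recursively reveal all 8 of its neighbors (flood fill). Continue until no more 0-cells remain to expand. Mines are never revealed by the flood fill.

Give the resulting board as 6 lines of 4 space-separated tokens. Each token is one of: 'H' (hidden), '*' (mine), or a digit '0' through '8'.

H H H H
H H H H
H H H H
H H H H
2 H H H
H H H H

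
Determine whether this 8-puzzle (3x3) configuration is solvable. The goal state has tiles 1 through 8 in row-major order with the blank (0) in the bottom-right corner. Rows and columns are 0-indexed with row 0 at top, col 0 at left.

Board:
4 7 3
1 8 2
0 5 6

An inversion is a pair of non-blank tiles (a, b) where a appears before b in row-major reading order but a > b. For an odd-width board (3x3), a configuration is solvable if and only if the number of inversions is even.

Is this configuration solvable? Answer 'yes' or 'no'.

Answer: no

Derivation:
Inversions (pairs i<j in row-major order where tile[i] > tile[j] > 0): 13
13 is odd, so the puzzle is not solvable.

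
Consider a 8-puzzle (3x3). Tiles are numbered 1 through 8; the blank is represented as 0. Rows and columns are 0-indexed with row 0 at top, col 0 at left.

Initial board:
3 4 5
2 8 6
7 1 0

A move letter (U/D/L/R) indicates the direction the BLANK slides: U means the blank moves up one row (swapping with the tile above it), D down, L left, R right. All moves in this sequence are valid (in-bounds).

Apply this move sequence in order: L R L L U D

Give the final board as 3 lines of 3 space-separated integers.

Answer: 3 4 5
2 8 6
0 7 1

Derivation:
After move 1 (L):
3 4 5
2 8 6
7 0 1

After move 2 (R):
3 4 5
2 8 6
7 1 0

After move 3 (L):
3 4 5
2 8 6
7 0 1

After move 4 (L):
3 4 5
2 8 6
0 7 1

After move 5 (U):
3 4 5
0 8 6
2 7 1

After move 6 (D):
3 4 5
2 8 6
0 7 1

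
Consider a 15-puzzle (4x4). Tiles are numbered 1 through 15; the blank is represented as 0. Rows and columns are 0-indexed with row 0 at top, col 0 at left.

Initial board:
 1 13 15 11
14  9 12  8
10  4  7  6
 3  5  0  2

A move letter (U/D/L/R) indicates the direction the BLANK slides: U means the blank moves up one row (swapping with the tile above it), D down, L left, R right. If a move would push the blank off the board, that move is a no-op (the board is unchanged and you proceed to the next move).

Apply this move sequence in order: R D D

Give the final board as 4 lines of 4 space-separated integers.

After move 1 (R):
 1 13 15 11
14  9 12  8
10  4  7  6
 3  5  2  0

After move 2 (D):
 1 13 15 11
14  9 12  8
10  4  7  6
 3  5  2  0

After move 3 (D):
 1 13 15 11
14  9 12  8
10  4  7  6
 3  5  2  0

Answer:  1 13 15 11
14  9 12  8
10  4  7  6
 3  5  2  0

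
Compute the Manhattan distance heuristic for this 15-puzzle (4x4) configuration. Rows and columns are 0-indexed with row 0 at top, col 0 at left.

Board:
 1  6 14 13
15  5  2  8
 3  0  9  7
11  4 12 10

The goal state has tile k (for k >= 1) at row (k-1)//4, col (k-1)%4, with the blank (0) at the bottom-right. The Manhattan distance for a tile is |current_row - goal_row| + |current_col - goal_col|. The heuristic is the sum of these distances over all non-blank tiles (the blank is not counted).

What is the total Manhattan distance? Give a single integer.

Tile 1: at (0,0), goal (0,0), distance |0-0|+|0-0| = 0
Tile 6: at (0,1), goal (1,1), distance |0-1|+|1-1| = 1
Tile 14: at (0,2), goal (3,1), distance |0-3|+|2-1| = 4
Tile 13: at (0,3), goal (3,0), distance |0-3|+|3-0| = 6
Tile 15: at (1,0), goal (3,2), distance |1-3|+|0-2| = 4
Tile 5: at (1,1), goal (1,0), distance |1-1|+|1-0| = 1
Tile 2: at (1,2), goal (0,1), distance |1-0|+|2-1| = 2
Tile 8: at (1,3), goal (1,3), distance |1-1|+|3-3| = 0
Tile 3: at (2,0), goal (0,2), distance |2-0|+|0-2| = 4
Tile 9: at (2,2), goal (2,0), distance |2-2|+|2-0| = 2
Tile 7: at (2,3), goal (1,2), distance |2-1|+|3-2| = 2
Tile 11: at (3,0), goal (2,2), distance |3-2|+|0-2| = 3
Tile 4: at (3,1), goal (0,3), distance |3-0|+|1-3| = 5
Tile 12: at (3,2), goal (2,3), distance |3-2|+|2-3| = 2
Tile 10: at (3,3), goal (2,1), distance |3-2|+|3-1| = 3
Sum: 0 + 1 + 4 + 6 + 4 + 1 + 2 + 0 + 4 + 2 + 2 + 3 + 5 + 2 + 3 = 39

Answer: 39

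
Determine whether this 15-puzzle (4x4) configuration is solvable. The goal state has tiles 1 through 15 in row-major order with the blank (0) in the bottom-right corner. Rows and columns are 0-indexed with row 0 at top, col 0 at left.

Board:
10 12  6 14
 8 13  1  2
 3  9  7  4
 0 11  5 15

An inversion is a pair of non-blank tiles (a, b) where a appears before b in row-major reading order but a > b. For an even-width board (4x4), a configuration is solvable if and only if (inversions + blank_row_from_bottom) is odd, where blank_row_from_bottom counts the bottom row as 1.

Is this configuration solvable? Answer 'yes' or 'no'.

Answer: yes

Derivation:
Inversions: 54
Blank is in row 3 (0-indexed from top), which is row 1 counting from the bottom (bottom = 1).
54 + 1 = 55, which is odd, so the puzzle is solvable.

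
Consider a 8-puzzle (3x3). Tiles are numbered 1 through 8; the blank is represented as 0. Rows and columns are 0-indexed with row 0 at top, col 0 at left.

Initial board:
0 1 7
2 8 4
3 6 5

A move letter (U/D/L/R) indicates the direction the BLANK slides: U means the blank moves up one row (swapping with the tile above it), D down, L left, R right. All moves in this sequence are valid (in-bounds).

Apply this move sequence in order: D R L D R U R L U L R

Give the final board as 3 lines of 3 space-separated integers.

Answer: 2 0 7
3 1 4
6 8 5

Derivation:
After move 1 (D):
2 1 7
0 8 4
3 6 5

After move 2 (R):
2 1 7
8 0 4
3 6 5

After move 3 (L):
2 1 7
0 8 4
3 6 5

After move 4 (D):
2 1 7
3 8 4
0 6 5

After move 5 (R):
2 1 7
3 8 4
6 0 5

After move 6 (U):
2 1 7
3 0 4
6 8 5

After move 7 (R):
2 1 7
3 4 0
6 8 5

After move 8 (L):
2 1 7
3 0 4
6 8 5

After move 9 (U):
2 0 7
3 1 4
6 8 5

After move 10 (L):
0 2 7
3 1 4
6 8 5

After move 11 (R):
2 0 7
3 1 4
6 8 5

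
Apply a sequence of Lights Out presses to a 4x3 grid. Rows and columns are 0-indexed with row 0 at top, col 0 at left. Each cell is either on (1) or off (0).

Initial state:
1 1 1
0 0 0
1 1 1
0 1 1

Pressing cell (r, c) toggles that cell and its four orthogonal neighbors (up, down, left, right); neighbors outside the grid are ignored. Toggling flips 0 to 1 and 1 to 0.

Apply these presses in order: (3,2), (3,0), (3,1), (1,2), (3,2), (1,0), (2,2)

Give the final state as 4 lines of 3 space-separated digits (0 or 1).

Answer: 0 1 0
1 0 0
1 1 1
0 1 1

Derivation:
After press 1 at (3,2):
1 1 1
0 0 0
1 1 0
0 0 0

After press 2 at (3,0):
1 1 1
0 0 0
0 1 0
1 1 0

After press 3 at (3,1):
1 1 1
0 0 0
0 0 0
0 0 1

After press 4 at (1,2):
1 1 0
0 1 1
0 0 1
0 0 1

After press 5 at (3,2):
1 1 0
0 1 1
0 0 0
0 1 0

After press 6 at (1,0):
0 1 0
1 0 1
1 0 0
0 1 0

After press 7 at (2,2):
0 1 0
1 0 0
1 1 1
0 1 1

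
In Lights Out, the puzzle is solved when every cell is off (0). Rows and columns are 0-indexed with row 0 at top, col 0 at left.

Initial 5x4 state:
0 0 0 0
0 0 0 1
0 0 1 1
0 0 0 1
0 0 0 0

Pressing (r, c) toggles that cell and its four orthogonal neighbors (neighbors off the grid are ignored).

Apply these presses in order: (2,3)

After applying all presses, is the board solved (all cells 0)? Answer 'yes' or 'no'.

Answer: yes

Derivation:
After press 1 at (2,3):
0 0 0 0
0 0 0 0
0 0 0 0
0 0 0 0
0 0 0 0

Lights still on: 0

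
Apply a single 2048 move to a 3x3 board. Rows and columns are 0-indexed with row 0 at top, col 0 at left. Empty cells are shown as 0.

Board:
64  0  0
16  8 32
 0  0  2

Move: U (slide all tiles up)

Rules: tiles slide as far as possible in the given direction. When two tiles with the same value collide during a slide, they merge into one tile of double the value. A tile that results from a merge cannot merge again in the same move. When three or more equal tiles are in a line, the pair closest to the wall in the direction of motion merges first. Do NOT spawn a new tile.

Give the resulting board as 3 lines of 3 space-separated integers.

Slide up:
col 0: [64, 16, 0] -> [64, 16, 0]
col 1: [0, 8, 0] -> [8, 0, 0]
col 2: [0, 32, 2] -> [32, 2, 0]

Answer: 64  8 32
16  0  2
 0  0  0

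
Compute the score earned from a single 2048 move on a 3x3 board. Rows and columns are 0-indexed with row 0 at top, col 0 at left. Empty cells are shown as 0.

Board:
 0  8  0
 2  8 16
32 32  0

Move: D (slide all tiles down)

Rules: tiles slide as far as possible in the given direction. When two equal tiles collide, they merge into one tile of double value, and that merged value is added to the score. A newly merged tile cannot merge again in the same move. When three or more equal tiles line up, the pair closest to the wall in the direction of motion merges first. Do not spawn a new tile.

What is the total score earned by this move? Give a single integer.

Answer: 16

Derivation:
Slide down:
col 0: [0, 2, 32] -> [0, 2, 32]  score +0 (running 0)
col 1: [8, 8, 32] -> [0, 16, 32]  score +16 (running 16)
col 2: [0, 16, 0] -> [0, 0, 16]  score +0 (running 16)
Board after move:
 0  0  0
 2 16  0
32 32 16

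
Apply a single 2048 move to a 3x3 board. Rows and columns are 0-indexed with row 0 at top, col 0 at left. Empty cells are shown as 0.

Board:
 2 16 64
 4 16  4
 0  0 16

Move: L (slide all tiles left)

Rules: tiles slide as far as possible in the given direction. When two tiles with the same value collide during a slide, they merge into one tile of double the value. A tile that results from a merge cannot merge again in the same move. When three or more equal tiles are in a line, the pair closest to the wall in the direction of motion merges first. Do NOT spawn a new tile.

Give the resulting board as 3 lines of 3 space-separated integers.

Answer:  2 16 64
 4 16  4
16  0  0

Derivation:
Slide left:
row 0: [2, 16, 64] -> [2, 16, 64]
row 1: [4, 16, 4] -> [4, 16, 4]
row 2: [0, 0, 16] -> [16, 0, 0]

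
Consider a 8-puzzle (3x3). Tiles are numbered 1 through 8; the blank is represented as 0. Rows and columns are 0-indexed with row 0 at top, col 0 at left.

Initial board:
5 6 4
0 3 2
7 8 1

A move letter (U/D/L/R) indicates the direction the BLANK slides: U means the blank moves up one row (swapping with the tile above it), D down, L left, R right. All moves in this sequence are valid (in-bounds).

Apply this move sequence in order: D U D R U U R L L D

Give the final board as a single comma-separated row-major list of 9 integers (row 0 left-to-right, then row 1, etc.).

After move 1 (D):
5 6 4
7 3 2
0 8 1

After move 2 (U):
5 6 4
0 3 2
7 8 1

After move 3 (D):
5 6 4
7 3 2
0 8 1

After move 4 (R):
5 6 4
7 3 2
8 0 1

After move 5 (U):
5 6 4
7 0 2
8 3 1

After move 6 (U):
5 0 4
7 6 2
8 3 1

After move 7 (R):
5 4 0
7 6 2
8 3 1

After move 8 (L):
5 0 4
7 6 2
8 3 1

After move 9 (L):
0 5 4
7 6 2
8 3 1

After move 10 (D):
7 5 4
0 6 2
8 3 1

Answer: 7, 5, 4, 0, 6, 2, 8, 3, 1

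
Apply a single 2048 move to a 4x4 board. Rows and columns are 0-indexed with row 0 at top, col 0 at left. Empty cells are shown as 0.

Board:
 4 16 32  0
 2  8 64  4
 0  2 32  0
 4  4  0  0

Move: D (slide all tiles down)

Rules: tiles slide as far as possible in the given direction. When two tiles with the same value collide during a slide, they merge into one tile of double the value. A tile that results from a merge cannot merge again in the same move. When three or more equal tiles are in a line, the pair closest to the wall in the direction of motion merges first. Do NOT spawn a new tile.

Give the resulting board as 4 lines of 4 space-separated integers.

Slide down:
col 0: [4, 2, 0, 4] -> [0, 4, 2, 4]
col 1: [16, 8, 2, 4] -> [16, 8, 2, 4]
col 2: [32, 64, 32, 0] -> [0, 32, 64, 32]
col 3: [0, 4, 0, 0] -> [0, 0, 0, 4]

Answer:  0 16  0  0
 4  8 32  0
 2  2 64  0
 4  4 32  4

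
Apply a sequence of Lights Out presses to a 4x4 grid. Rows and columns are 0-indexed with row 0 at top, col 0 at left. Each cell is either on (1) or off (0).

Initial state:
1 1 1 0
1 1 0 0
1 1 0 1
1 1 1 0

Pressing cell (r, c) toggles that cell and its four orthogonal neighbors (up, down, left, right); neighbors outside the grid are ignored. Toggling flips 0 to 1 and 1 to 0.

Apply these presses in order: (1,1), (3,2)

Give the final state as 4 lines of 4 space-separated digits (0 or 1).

Answer: 1 0 1 0
0 0 1 0
1 0 1 1
1 0 0 1

Derivation:
After press 1 at (1,1):
1 0 1 0
0 0 1 0
1 0 0 1
1 1 1 0

After press 2 at (3,2):
1 0 1 0
0 0 1 0
1 0 1 1
1 0 0 1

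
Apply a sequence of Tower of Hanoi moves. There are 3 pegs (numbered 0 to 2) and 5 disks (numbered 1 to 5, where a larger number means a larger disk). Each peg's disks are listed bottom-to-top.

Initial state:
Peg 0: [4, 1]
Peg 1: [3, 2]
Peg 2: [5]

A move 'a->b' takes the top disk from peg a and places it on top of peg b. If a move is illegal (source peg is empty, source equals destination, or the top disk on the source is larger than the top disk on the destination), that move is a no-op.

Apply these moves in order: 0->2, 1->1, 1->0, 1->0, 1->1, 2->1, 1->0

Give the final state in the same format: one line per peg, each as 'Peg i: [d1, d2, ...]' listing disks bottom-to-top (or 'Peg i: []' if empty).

Answer: Peg 0: [4, 2, 1]
Peg 1: [3]
Peg 2: [5]

Derivation:
After move 1 (0->2):
Peg 0: [4]
Peg 1: [3, 2]
Peg 2: [5, 1]

After move 2 (1->1):
Peg 0: [4]
Peg 1: [3, 2]
Peg 2: [5, 1]

After move 3 (1->0):
Peg 0: [4, 2]
Peg 1: [3]
Peg 2: [5, 1]

After move 4 (1->0):
Peg 0: [4, 2]
Peg 1: [3]
Peg 2: [5, 1]

After move 5 (1->1):
Peg 0: [4, 2]
Peg 1: [3]
Peg 2: [5, 1]

After move 6 (2->1):
Peg 0: [4, 2]
Peg 1: [3, 1]
Peg 2: [5]

After move 7 (1->0):
Peg 0: [4, 2, 1]
Peg 1: [3]
Peg 2: [5]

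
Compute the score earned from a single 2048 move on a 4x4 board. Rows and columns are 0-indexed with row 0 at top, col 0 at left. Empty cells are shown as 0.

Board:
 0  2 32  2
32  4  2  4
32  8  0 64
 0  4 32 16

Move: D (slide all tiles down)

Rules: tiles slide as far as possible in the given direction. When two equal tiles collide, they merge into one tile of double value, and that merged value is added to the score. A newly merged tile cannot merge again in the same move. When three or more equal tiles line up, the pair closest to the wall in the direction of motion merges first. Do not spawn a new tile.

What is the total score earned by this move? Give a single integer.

Answer: 64

Derivation:
Slide down:
col 0: [0, 32, 32, 0] -> [0, 0, 0, 64]  score +64 (running 64)
col 1: [2, 4, 8, 4] -> [2, 4, 8, 4]  score +0 (running 64)
col 2: [32, 2, 0, 32] -> [0, 32, 2, 32]  score +0 (running 64)
col 3: [2, 4, 64, 16] -> [2, 4, 64, 16]  score +0 (running 64)
Board after move:
 0  2  0  2
 0  4 32  4
 0  8  2 64
64  4 32 16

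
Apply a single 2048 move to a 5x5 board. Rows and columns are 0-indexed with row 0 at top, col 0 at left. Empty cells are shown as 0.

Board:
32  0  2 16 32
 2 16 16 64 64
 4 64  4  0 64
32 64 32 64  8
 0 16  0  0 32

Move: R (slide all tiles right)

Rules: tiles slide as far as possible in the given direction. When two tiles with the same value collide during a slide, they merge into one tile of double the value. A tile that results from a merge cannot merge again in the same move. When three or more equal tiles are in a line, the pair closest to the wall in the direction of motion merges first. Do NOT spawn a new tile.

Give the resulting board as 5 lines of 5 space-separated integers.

Slide right:
row 0: [32, 0, 2, 16, 32] -> [0, 32, 2, 16, 32]
row 1: [2, 16, 16, 64, 64] -> [0, 0, 2, 32, 128]
row 2: [4, 64, 4, 0, 64] -> [0, 4, 64, 4, 64]
row 3: [32, 64, 32, 64, 8] -> [32, 64, 32, 64, 8]
row 4: [0, 16, 0, 0, 32] -> [0, 0, 0, 16, 32]

Answer:   0  32   2  16  32
  0   0   2  32 128
  0   4  64   4  64
 32  64  32  64   8
  0   0   0  16  32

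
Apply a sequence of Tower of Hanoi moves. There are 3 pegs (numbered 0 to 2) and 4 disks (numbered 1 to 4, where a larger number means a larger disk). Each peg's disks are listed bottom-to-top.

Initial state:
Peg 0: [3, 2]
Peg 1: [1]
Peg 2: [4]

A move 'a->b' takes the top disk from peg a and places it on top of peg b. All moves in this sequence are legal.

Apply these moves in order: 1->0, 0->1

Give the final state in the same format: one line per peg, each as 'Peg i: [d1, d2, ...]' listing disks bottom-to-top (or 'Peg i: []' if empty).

Answer: Peg 0: [3, 2]
Peg 1: [1]
Peg 2: [4]

Derivation:
After move 1 (1->0):
Peg 0: [3, 2, 1]
Peg 1: []
Peg 2: [4]

After move 2 (0->1):
Peg 0: [3, 2]
Peg 1: [1]
Peg 2: [4]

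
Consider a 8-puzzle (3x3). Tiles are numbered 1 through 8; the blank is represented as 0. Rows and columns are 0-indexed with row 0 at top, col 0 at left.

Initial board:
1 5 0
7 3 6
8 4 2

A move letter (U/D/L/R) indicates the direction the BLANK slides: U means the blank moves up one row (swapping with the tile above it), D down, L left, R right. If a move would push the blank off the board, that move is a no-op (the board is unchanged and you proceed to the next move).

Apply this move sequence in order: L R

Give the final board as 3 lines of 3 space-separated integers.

After move 1 (L):
1 0 5
7 3 6
8 4 2

After move 2 (R):
1 5 0
7 3 6
8 4 2

Answer: 1 5 0
7 3 6
8 4 2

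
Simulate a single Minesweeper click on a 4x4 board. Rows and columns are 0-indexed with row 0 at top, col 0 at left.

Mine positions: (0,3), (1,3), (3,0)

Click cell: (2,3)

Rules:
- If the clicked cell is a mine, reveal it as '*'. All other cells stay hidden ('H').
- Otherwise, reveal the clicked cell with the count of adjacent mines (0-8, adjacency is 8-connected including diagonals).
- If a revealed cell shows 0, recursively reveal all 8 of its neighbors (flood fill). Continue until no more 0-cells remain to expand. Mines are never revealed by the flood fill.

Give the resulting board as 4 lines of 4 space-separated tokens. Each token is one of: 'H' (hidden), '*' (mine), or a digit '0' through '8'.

H H H H
H H H H
H H H 1
H H H H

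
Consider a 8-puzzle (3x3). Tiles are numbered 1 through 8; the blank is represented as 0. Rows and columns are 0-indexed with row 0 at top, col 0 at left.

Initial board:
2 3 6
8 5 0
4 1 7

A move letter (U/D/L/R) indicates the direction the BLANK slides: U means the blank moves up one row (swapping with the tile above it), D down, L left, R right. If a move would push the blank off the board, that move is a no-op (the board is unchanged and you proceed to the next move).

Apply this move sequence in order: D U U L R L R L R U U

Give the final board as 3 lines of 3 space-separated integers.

Answer: 2 3 0
8 5 6
4 1 7

Derivation:
After move 1 (D):
2 3 6
8 5 7
4 1 0

After move 2 (U):
2 3 6
8 5 0
4 1 7

After move 3 (U):
2 3 0
8 5 6
4 1 7

After move 4 (L):
2 0 3
8 5 6
4 1 7

After move 5 (R):
2 3 0
8 5 6
4 1 7

After move 6 (L):
2 0 3
8 5 6
4 1 7

After move 7 (R):
2 3 0
8 5 6
4 1 7

After move 8 (L):
2 0 3
8 5 6
4 1 7

After move 9 (R):
2 3 0
8 5 6
4 1 7

After move 10 (U):
2 3 0
8 5 6
4 1 7

After move 11 (U):
2 3 0
8 5 6
4 1 7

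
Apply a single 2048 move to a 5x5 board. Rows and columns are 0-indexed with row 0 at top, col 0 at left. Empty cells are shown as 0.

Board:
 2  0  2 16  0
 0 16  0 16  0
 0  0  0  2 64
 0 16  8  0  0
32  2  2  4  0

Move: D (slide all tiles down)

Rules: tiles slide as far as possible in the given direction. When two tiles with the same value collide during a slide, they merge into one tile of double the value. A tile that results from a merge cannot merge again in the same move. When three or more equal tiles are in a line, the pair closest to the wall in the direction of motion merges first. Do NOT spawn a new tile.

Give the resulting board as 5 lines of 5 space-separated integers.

Answer:  0  0  0  0  0
 0  0  0  0  0
 0  0  2 32  0
 2 32  8  2  0
32  2  2  4 64

Derivation:
Slide down:
col 0: [2, 0, 0, 0, 32] -> [0, 0, 0, 2, 32]
col 1: [0, 16, 0, 16, 2] -> [0, 0, 0, 32, 2]
col 2: [2, 0, 0, 8, 2] -> [0, 0, 2, 8, 2]
col 3: [16, 16, 2, 0, 4] -> [0, 0, 32, 2, 4]
col 4: [0, 0, 64, 0, 0] -> [0, 0, 0, 0, 64]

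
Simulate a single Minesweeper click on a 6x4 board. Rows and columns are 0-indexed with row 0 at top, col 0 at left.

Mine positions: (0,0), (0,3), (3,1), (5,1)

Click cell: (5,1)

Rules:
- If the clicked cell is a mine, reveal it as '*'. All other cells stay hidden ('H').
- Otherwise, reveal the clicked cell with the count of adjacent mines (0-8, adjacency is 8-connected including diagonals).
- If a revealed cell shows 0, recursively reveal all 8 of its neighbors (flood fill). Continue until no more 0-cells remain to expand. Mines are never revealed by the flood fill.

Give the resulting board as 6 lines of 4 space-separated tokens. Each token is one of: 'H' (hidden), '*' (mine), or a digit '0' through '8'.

H H H H
H H H H
H H H H
H H H H
H H H H
H * H H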